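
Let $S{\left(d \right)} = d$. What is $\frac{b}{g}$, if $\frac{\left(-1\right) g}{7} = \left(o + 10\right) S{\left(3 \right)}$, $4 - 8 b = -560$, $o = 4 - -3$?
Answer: $- \frac{47}{238} \approx -0.19748$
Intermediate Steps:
$o = 7$ ($o = 4 + 3 = 7$)
$b = \frac{141}{2}$ ($b = \frac{1}{2} - -70 = \frac{1}{2} + 70 = \frac{141}{2} \approx 70.5$)
$g = -357$ ($g = - 7 \left(7 + 10\right) 3 = - 7 \cdot 17 \cdot 3 = \left(-7\right) 51 = -357$)
$\frac{b}{g} = \frac{141}{2 \left(-357\right)} = \frac{141}{2} \left(- \frac{1}{357}\right) = - \frac{47}{238}$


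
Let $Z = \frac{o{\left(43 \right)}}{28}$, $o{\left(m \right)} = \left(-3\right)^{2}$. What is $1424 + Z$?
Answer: $\frac{39881}{28} \approx 1424.3$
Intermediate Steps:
$o{\left(m \right)} = 9$
$Z = \frac{9}{28} \approx 0.32143$
$1424 + Z = 1424 + \frac{9}{28} = \frac{39881}{28}$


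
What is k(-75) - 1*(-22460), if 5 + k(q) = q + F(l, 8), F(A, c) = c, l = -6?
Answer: 22388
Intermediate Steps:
k(q) = 3 + q (k(q) = -5 + (q + 8) = -5 + (8 + q) = 3 + q)
k(-75) - 1*(-22460) = (3 - 75) - 1*(-22460) = -72 + 22460 = 22388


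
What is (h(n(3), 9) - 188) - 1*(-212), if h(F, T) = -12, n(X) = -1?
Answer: 12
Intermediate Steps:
(h(n(3), 9) - 188) - 1*(-212) = (-12 - 188) - 1*(-212) = -200 + 212 = 12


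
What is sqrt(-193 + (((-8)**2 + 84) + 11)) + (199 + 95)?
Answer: 294 + I*sqrt(34) ≈ 294.0 + 5.831*I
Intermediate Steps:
sqrt(-193 + (((-8)**2 + 84) + 11)) + (199 + 95) = sqrt(-193 + ((64 + 84) + 11)) + 294 = sqrt(-193 + (148 + 11)) + 294 = sqrt(-193 + 159) + 294 = sqrt(-34) + 294 = I*sqrt(34) + 294 = 294 + I*sqrt(34)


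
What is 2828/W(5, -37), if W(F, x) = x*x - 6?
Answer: 2828/1363 ≈ 2.0748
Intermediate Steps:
W(F, x) = -6 + x**2 (W(F, x) = x**2 - 6 = -6 + x**2)
2828/W(5, -37) = 2828/(-6 + (-37)**2) = 2828/(-6 + 1369) = 2828/1363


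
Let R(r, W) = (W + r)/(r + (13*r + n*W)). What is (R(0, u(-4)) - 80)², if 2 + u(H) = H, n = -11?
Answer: 776161/121 ≈ 6414.6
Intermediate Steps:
u(H) = -2 + H
R(r, W) = (W + r)/(-11*W + 14*r) (R(r, W) = (W + r)/(r + (13*r - 11*W)) = (W + r)/(r + (-11*W + 13*r)) = (W + r)/(-11*W + 14*r))
(R(0, u(-4)) - 80)² = (((-2 - 4) + 0)/(-11*(-2 - 4) + 14*0) - 80)² = ((-6 + 0)/(-11*(-6) + 0) - 80)² = (-6/(66 + 0) - 80)² = (-6/66 - 80)² = ((1/66)*(-6) - 80)² = (-1/11 - 80)² = (-881/11)² = 776161/121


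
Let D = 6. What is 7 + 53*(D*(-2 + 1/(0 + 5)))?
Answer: -2827/5 ≈ -565.40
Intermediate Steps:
7 + 53*(D*(-2 + 1/(0 + 5))) = 7 + 53*(6*(-2 + 1/(0 + 5))) = 7 + 53*(6*(-2 + 1/5)) = 7 + 53*(6*(-2 + ⅕)) = 7 + 53*(6*(-9/5)) = 7 + 53*(-54/5) = 7 - 2862/5 = -2827/5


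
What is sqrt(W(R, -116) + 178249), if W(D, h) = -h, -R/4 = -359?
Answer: sqrt(178365) ≈ 422.33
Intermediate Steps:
R = 1436 (R = -4*(-359) = 1436)
sqrt(W(R, -116) + 178249) = sqrt(-1*(-116) + 178249) = sqrt(116 + 178249) = sqrt(178365)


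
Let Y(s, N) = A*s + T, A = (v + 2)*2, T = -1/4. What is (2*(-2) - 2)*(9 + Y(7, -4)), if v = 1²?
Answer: -609/2 ≈ -304.50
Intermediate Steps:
T = -¼ (T = -1*¼ = -¼ ≈ -0.25000)
v = 1
A = 6 (A = (1 + 2)*2 = 3*2 = 6)
Y(s, N) = -¼ + 6*s (Y(s, N) = 6*s - ¼ = -¼ + 6*s)
(2*(-2) - 2)*(9 + Y(7, -4)) = (2*(-2) - 2)*(9 + (-¼ + 6*7)) = (-4 - 2)*(9 + (-¼ + 42)) = -6*(9 + 167/4) = -6*203/4 = -609/2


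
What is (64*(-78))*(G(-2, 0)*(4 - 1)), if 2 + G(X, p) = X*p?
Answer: 29952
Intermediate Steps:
G(X, p) = -2 + X*p
(64*(-78))*(G(-2, 0)*(4 - 1)) = (64*(-78))*((-2 - 2*0)*(4 - 1)) = -4992*(-2 + 0)*3 = -(-9984)*3 = -4992*(-6) = 29952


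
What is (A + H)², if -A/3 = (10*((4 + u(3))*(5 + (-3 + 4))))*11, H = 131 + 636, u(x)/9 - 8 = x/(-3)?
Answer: 17395763449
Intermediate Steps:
u(x) = 72 - 3*x (u(x) = 72 + 9*(x/(-3)) = 72 + 9*(x*(-⅓)) = 72 + 9*(-x/3) = 72 - 3*x)
H = 767
A = -132660 (A = -3*10*((4 + (72 - 3*3))*(5 + (-3 + 4)))*11 = -3*10*((4 + (72 - 9))*(5 + 1))*11 = -3*10*((4 + 63)*6)*11 = -3*10*(67*6)*11 = -3*10*402*11 = -12060*11 = -3*44220 = -132660)
(A + H)² = (-132660 + 767)² = (-131893)² = 17395763449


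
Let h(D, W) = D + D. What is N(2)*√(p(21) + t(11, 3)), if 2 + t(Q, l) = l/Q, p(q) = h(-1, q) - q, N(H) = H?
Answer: 8*I*√187/11 ≈ 9.9453*I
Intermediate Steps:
h(D, W) = 2*D
p(q) = -2 - q (p(q) = 2*(-1) - q = -2 - q)
t(Q, l) = -2 + l/Q
N(2)*√(p(21) + t(11, 3)) = 2*√((-2 - 1*21) + (-2 + 3/11)) = 2*√((-2 - 21) + (-2 + 3*(1/11))) = 2*√(-23 + (-2 + 3/11)) = 2*√(-23 - 19/11) = 2*√(-272/11) = 2*(4*I*√187/11) = 8*I*√187/11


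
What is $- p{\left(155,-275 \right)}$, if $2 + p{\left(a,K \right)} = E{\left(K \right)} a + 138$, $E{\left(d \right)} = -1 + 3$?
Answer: $-446$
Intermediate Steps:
$E{\left(d \right)} = 2$
$p{\left(a,K \right)} = 136 + 2 a$ ($p{\left(a,K \right)} = -2 + \left(2 a + 138\right) = -2 + \left(138 + 2 a\right) = 136 + 2 a$)
$- p{\left(155,-275 \right)} = - (136 + 2 \cdot 155) = - (136 + 310) = \left(-1\right) 446 = -446$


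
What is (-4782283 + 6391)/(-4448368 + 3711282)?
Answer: 2387946/368543 ≈ 6.4794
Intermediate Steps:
(-4782283 + 6391)/(-4448368 + 3711282) = -4775892/(-737086) = -4775892*(-1/737086) = 2387946/368543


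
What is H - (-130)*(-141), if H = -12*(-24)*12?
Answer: -14874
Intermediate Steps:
H = 3456 (H = 288*12 = 3456)
H - (-130)*(-141) = 3456 - (-130)*(-141) = 3456 - 1*18330 = 3456 - 18330 = -14874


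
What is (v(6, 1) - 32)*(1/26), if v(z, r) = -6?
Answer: -19/13 ≈ -1.4615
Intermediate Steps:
(v(6, 1) - 32)*(1/26) = (-6 - 32)*(1/26) = -38/26 = -38*1/26 = -19/13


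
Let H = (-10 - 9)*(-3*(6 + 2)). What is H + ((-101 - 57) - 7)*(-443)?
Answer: 73551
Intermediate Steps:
H = 456 (H = -(-57)*8 = -19*(-24) = 456)
H + ((-101 - 57) - 7)*(-443) = 456 + ((-101 - 57) - 7)*(-443) = 456 + (-158 - 7)*(-443) = 456 - 165*(-443) = 456 + 73095 = 73551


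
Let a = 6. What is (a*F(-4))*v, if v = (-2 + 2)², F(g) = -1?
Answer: 0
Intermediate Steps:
v = 0 (v = 0² = 0)
(a*F(-4))*v = (6*(-1))*0 = -6*0 = 0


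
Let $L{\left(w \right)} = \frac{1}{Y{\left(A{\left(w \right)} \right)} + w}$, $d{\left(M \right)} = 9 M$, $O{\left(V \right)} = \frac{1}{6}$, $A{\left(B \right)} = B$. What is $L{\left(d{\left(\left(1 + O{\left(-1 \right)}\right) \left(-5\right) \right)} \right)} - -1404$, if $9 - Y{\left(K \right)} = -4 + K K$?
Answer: $\frac{15700928}{11183} \approx 1404.0$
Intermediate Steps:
$O{\left(V \right)} = \frac{1}{6}$
$Y{\left(K \right)} = 13 - K^{2}$ ($Y{\left(K \right)} = 9 - \left(-4 + K K\right) = 9 - \left(-4 + K^{2}\right) = 13 - K^{2}$)
$L{\left(w \right)} = \frac{1}{13 + w - w^{2}}$ ($L{\left(w \right)} = \frac{1}{\left(13 - w^{2}\right) + w} = \frac{1}{13 + w - w^{2}}$)
$L{\left(d{\left(\left(1 + O{\left(-1 \right)}\right) \left(-5\right) \right)} \right)} - -1404 = \frac{1}{13 + 9 \left(1 + \frac{1}{6}\right) \left(-5\right) - \left(9 \left(1 + \frac{1}{6}\right) \left(-5\right)\right)^{2}} - -1404 = \frac{1}{13 + 9 \cdot \frac{7}{6} \left(-5\right) - \left(9 \cdot \frac{7}{6} \left(-5\right)\right)^{2}} + 1404 = \frac{1}{13 + 9 \left(- \frac{35}{6}\right) - \left(9 \left(- \frac{35}{6}\right)\right)^{2}} + 1404 = \frac{1}{13 - \frac{105}{2} - \left(- \frac{105}{2}\right)^{2}} + 1404 = \frac{1}{13 - \frac{105}{2} - \frac{11025}{4}} + 1404 = \frac{1}{- \frac{11183}{4}} + 1404 = - \frac{4}{11183} + 1404 = \frac{15700928}{11183}$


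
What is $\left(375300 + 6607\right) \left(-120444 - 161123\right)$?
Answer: $-107532408269$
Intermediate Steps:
$\left(375300 + 6607\right) \left(-120444 - 161123\right) = 381907 \left(-281567\right) = -107532408269$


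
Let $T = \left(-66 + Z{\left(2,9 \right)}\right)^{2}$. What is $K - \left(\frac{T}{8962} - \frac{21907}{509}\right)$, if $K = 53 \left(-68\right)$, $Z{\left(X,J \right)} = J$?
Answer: $- \frac{16245538639}{4561658} \approx -3561.3$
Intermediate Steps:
$K = -3604$
$T = 3249$ ($T = \left(-66 + 9\right)^{2} = \left(-57\right)^{2} = 3249$)
$K - \left(\frac{T}{8962} - \frac{21907}{509}\right) = -3604 - \left(\frac{3249}{8962} - \frac{21907}{509}\right) = -3604 - - \frac{194676793}{4561658} = -3604 + \frac{194676793}{4561658} = - \frac{16245538639}{4561658}$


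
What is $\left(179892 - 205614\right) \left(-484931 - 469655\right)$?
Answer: $24553861092$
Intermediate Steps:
$\left(179892 - 205614\right) \left(-484931 - 469655\right) = \left(-25722\right) \left(-954586\right) = 24553861092$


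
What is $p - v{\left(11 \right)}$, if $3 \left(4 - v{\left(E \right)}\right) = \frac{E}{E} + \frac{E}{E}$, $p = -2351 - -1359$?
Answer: $- \frac{2986}{3} \approx -995.33$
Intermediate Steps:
$p = -992$ ($p = -2351 + 1359 = -992$)
$v{\left(E \right)} = \frac{10}{3}$ ($v{\left(E \right)} = 4 - \frac{\frac{E}{E} + \frac{E}{E}}{3} = 4 - \frac{1 + 1}{3} = 4 - \frac{2}{3} = \frac{10}{3}$)
$p - v{\left(11 \right)} = -992 - \frac{10}{3} = - \frac{2986}{3}$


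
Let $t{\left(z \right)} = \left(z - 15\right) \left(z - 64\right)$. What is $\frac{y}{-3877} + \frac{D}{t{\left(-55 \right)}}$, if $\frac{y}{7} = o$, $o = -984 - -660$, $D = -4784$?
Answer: $\frac{172436}{16147705} \approx 0.010679$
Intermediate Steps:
$t{\left(z \right)} = \left(-64 + z\right) \left(-15 + z\right)$ ($t{\left(z \right)} = \left(-15 + z\right) \left(-64 + z\right) = \left(-64 + z\right) \left(-15 + z\right)$)
$o = -324$ ($o = -984 + 660 = -324$)
$y = -2268$ ($y = 7 \left(-324\right) = -2268$)
$\frac{y}{-3877} + \frac{D}{t{\left(-55 \right)}} = - \frac{2268}{-3877} - \frac{4784}{960 + \left(-55\right)^{2} - -4345} = \left(-2268\right) \left(- \frac{1}{3877}\right) - \frac{4784}{960 + 3025 + 4345} = \frac{2268}{3877} - \frac{4784}{8330} = \frac{2268}{3877} - \frac{2392}{4165} = \frac{172436}{16147705}$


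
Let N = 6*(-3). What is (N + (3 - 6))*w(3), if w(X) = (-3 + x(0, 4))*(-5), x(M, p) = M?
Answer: -315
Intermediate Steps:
N = -18
w(X) = 15 (w(X) = (-3 + 0)*(-5) = -3*(-5) = 15)
(N + (3 - 6))*w(3) = (-18 + (3 - 6))*15 = (-18 - 3)*15 = -21*15 = -315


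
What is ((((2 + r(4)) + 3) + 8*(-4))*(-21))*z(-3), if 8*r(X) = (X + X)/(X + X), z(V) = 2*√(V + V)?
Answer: 4515*I*√6/4 ≈ 2764.9*I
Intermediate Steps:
z(V) = 2*√2*√V (z(V) = 2*√(2*V) = 2*(√2*√V) = 2*√2*√V)
r(X) = ⅛ (r(X) = ((X + X)/(X + X))/8 = ((2*X)/((2*X)))/8 = ((2*X)*(1/(2*X)))/8 = (⅛)*1 = ⅛)
((((2 + r(4)) + 3) + 8*(-4))*(-21))*z(-3) = ((((2 + ⅛) + 3) + 8*(-4))*(-21))*(2*√2*√(-3)) = (((17/8 + 3) - 32)*(-21))*(2*√2*(I*√3)) = ((41/8 - 32)*(-21))*(2*I*√6) = (-215/8*(-21))*(2*I*√6) = 4515*(2*I*√6)/8 = 4515*I*√6/4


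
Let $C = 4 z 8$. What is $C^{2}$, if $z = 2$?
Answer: $4096$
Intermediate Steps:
$C = 64$ ($C = 4 \cdot 2 \cdot 8 = 8 \cdot 8 = 64$)
$C^{2} = 64^{2} = 4096$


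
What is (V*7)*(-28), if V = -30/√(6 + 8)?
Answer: 420*√14 ≈ 1571.5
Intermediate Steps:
V = -15*√14/7 (V = -30*√14/14 = -15*√14/7 ≈ -8.0178)
(V*7)*(-28) = (-15*√14/7*7)*(-28) = -15*√14*(-28) = 420*√14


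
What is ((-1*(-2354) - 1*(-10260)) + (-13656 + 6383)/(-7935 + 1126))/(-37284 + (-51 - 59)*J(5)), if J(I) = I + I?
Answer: -85895999/261356656 ≈ -0.32865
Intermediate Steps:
J(I) = 2*I
((-1*(-2354) - 1*(-10260)) + (-13656 + 6383)/(-7935 + 1126))/(-37284 + (-51 - 59)*J(5)) = ((-1*(-2354) - 1*(-10260)) + (-13656 + 6383)/(-7935 + 1126))/(-37284 + (-51 - 59)*(2*5)) = ((2354 + 10260) - 7273/(-6809))/(-37284 - 110*10) = (12614 - 7273*(-1/6809))/(-37284 - 1100) = (12614 + 7273/6809)/(-38384) = (85895999/6809)*(-1/38384) = -85895999/261356656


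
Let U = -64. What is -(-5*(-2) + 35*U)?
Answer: 2230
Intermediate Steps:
-(-5*(-2) + 35*U) = -(-5*(-2) + 35*(-64)) = -(10 - 2240) = -1*(-2230) = 2230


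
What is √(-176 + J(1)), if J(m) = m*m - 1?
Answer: 4*I*√11 ≈ 13.266*I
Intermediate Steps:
J(m) = -1 + m² (J(m) = m² - 1 = -1 + m²)
√(-176 + J(1)) = √(-176 + (-1 + 1²)) = √(-176 + (-1 + 1)) = √(-176 + 0) = √(-176) = 4*I*√11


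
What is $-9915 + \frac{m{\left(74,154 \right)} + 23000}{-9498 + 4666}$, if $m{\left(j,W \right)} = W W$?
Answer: $- \frac{11988999}{1208} \approx -9924.7$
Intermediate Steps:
$m{\left(j,W \right)} = W^{2}$
$-9915 + \frac{m{\left(74,154 \right)} + 23000}{-9498 + 4666} = -9915 + \frac{154^{2} + 23000}{-9498 + 4666} = -9915 + \frac{23716 + 23000}{-4832} = -9915 + 46716 \left(- \frac{1}{4832}\right) = -9915 - \frac{11679}{1208} = - \frac{11988999}{1208}$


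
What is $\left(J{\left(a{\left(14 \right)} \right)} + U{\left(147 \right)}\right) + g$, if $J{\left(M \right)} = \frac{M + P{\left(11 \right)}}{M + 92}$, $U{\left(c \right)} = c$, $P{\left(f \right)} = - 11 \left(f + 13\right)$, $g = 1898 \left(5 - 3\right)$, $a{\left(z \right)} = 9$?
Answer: $\frac{397988}{101} \approx 3940.5$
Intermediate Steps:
$g = 3796$ ($g = 1898 \left(5 - 3\right) = 1898 \cdot 2 = 3796$)
$P{\left(f \right)} = -143 - 11 f$ ($P{\left(f \right)} = - 11 \left(13 + f\right) = -143 - 11 f$)
$J{\left(M \right)} = \frac{-264 + M}{92 + M}$ ($J{\left(M \right)} = \frac{M - 264}{M + 92} = \frac{M - 264}{92 + M} = \frac{-264 + M}{92 + M}$)
$\left(J{\left(a{\left(14 \right)} \right)} + U{\left(147 \right)}\right) + g = \left(\frac{-264 + 9}{92 + 9} + 147\right) + 3796 = \left(\frac{1}{101} \left(-255\right) + 147\right) + 3796 = \left(- \frac{255}{101} + 147\right) + 3796 = \frac{14592}{101} + 3796 = \frac{397988}{101}$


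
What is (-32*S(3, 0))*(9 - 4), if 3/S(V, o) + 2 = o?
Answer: 240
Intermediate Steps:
S(V, o) = 3/(-2 + o)
(-32*S(3, 0))*(9 - 4) = (-96/(-2 + 0))*(9 - 4) = -96/(-2)*5 = -96*(-1)/2*5 = -32*(-3/2)*5 = 48*5 = 240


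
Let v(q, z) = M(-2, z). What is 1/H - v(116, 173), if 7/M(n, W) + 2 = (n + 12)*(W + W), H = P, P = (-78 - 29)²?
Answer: -10955/5655806 ≈ -0.0019369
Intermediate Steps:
P = 11449 (P = (-107)² = 11449)
H = 11449
M(n, W) = 7/(-2 + 2*W*(12 + n)) (M(n, W) = 7/(-2 + (n + 12)*(W + W)) = 7/(-2 + (12 + n)*(2*W)) = 7/(-2 + 2*W*(12 + n)))
v(q, z) = 7/(2*(-1 + 10*z)) (v(q, z) = 7/(2*(-1 + 12*z + z*(-2))) = 7/(2*(-1 + 12*z - 2*z)) = 7/(2*(-1 + 10*z)))
1/H - v(116, 173) = 1/11449 - 7/(2*(-1 + 10*173)) = 1/11449 - 7/(2*(-1 + 1730)) = 1/11449 - 7/(2*1729) = 1/11449 - 1*1/494 = 1/11449 - 1/494 = -10955/5655806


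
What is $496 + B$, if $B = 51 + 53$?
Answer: $600$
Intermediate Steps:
$B = 104$
$496 + B = 496 + 104 = 600$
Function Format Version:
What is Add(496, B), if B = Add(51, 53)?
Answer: 600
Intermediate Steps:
B = 104
Add(496, B) = Add(496, 104) = 600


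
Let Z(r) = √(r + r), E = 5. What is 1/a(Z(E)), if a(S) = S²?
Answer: ⅒ ≈ 0.10000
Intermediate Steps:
Z(r) = √2*√r (Z(r) = √(2*r) = √2*√r)
1/a(Z(E)) = 1/((√2*√5)²) = 1/((√10)²) = 1/10 = ⅒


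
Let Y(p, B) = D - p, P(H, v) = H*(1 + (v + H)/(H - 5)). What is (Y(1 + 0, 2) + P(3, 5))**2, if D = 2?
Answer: 64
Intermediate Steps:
P(H, v) = H*(1 + (H + v)/(-5 + H))
Y(p, B) = 2 - p
(Y(1 + 0, 2) + P(3, 5))**2 = ((2 - (1 + 0)) + 3*(-5 + 5 + 2*3)/(-5 + 3))**2 = ((2 - 1*1) + 3*(-5 + 5 + 6)/(-2))**2 = ((2 - 1) + 3*(-1/2)*6)**2 = (1 - 9)**2 = (-8)**2 = 64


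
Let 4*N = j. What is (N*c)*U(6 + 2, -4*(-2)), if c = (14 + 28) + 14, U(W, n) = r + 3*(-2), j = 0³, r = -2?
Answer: 0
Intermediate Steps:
j = 0
U(W, n) = -8 (U(W, n) = -2 + 3*(-2) = -2 - 6 = -8)
N = 0 (N = (¼)*0 = 0)
c = 56 (c = 42 + 14 = 56)
(N*c)*U(6 + 2, -4*(-2)) = (0*56)*(-8) = 0*(-8) = 0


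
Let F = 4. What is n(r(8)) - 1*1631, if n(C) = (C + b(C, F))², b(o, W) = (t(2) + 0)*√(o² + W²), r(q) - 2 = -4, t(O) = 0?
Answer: -1627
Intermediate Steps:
r(q) = -2 (r(q) = 2 - 4 = -2)
b(o, W) = 0 (b(o, W) = (0 + 0)*√(o² + W²) = 0*√(W² + o²) = 0)
n(C) = C² (n(C) = (C + 0)² = C²)
n(r(8)) - 1*1631 = (-2)² - 1*1631 = 4 - 1631 = -1627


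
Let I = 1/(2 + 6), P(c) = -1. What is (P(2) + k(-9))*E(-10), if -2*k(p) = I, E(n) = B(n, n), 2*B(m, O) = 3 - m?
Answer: -221/32 ≈ -6.9063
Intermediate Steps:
B(m, O) = 3/2 - m/2 (B(m, O) = (3 - m)/2 = 3/2 - m/2)
E(n) = 3/2 - n/2
I = 1/8 ≈ 0.12500
k(p) = -1/16 (k(p) = -1/2*1/8 = -1/16)
(P(2) + k(-9))*E(-10) = (-1 - 1/16)*(3/2 - 1/2*(-10)) = -17*(3/2 + 5)/16 = -17/16*13/2 = -221/32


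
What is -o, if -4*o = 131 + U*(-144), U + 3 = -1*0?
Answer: 563/4 ≈ 140.75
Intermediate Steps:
U = -3 (U = -3 - 1*0 = -3 + 0 = -3)
o = -563/4 (o = -(131 - 3*(-144))/4 = -(131 + 432)/4 = -¼*563 = -563/4 ≈ -140.75)
-o = -1*(-563/4) = 563/4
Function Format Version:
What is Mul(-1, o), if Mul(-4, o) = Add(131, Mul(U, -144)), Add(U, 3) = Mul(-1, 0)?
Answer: Rational(563, 4) ≈ 140.75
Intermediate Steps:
U = -3 (U = Add(-3, Mul(-1, 0)) = Add(-3, 0) = -3)
o = Rational(-563, 4) (o = Mul(Rational(-1, 4), Add(131, Mul(-3, -144))) = Mul(Rational(-1, 4), Add(131, 432)) = Mul(Rational(-1, 4), 563) = Rational(-563, 4) ≈ -140.75)
Mul(-1, o) = Mul(-1, Rational(-563, 4)) = Rational(563, 4)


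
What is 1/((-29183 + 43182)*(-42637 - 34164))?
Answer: -1/1075137199 ≈ -9.3011e-10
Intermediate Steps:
1/((-29183 + 43182)*(-42637 - 34164)) = 1/(13999*(-76801)) = 1/(-1075137199) = -1/1075137199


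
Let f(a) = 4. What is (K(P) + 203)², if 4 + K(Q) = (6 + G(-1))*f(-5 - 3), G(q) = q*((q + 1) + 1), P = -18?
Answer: 47961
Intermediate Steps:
G(q) = q*(2 + q) (G(q) = q*((1 + q) + 1) = q*(2 + q))
K(Q) = 16 (K(Q) = -4 + (6 - (2 - 1))*4 = -4 + (6 - 1*1)*4 = -4 + (6 - 1)*4 = -4 + 5*4 = -4 + 20 = 16)
(K(P) + 203)² = (16 + 203)² = 219² = 47961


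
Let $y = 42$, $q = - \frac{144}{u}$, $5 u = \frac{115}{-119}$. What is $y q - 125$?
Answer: $\frac{716837}{23} \approx 31167.0$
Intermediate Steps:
$u = - \frac{23}{119}$ ($u = \frac{115 \frac{1}{-119}}{5} = \frac{115 \left(- \frac{1}{119}\right)}{5} = \frac{1}{5} \left(- \frac{115}{119}\right) = - \frac{23}{119} \approx -0.19328$)
$q = \frac{17136}{23}$ ($q = - \frac{144}{- \frac{23}{119}} = \left(-144\right) \left(- \frac{119}{23}\right) = \frac{17136}{23} \approx 745.04$)
$y q - 125 = 42 \cdot \frac{17136}{23} - 125 = \frac{719712}{23} - 125 = \frac{716837}{23}$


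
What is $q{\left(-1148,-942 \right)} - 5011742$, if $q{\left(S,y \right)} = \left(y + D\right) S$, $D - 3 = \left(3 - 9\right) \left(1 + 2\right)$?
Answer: $-3913106$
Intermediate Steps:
$D = -15$ ($D = 3 + \left(3 - 9\right) \left(1 + 2\right) = 3 - 18 = -15$)
$q{\left(S,y \right)} = S \left(-15 + y\right)$ ($q{\left(S,y \right)} = \left(y - 15\right) S = \left(-15 + y\right) S = S \left(-15 + y\right)$)
$q{\left(-1148,-942 \right)} - 5011742 = - 1148 \left(-15 - 942\right) - 5011742 = \left(-1148\right) \left(-957\right) - 5011742 = 1098636 - 5011742 = -3913106$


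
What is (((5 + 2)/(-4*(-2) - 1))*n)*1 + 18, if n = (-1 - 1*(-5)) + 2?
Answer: 24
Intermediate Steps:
n = 6 (n = (-1 + 5) + 2 = 4 + 2 = 6)
(((5 + 2)/(-4*(-2) - 1))*n)*1 + 18 = (((5 + 2)/(-4*(-2) - 1))*6)*1 + 18 = ((7/(8 - 1))*6)*1 + 18 = ((7/7)*6)*1 + 18 = ((7*(1/7))*6)*1 + 18 = (1*6)*1 + 18 = 6*1 + 18 = 6 + 18 = 24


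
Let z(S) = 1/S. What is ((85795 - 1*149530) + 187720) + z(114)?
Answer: 14134291/114 ≈ 1.2399e+5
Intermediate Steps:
((85795 - 1*149530) + 187720) + z(114) = ((85795 - 1*149530) + 187720) + 1/114 = ((85795 - 149530) + 187720) + 1/114 = (-63735 + 187720) + 1/114 = 123985 + 1/114 = 14134291/114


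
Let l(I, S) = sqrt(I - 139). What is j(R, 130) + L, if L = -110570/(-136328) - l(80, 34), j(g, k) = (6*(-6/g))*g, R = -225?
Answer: -2398619/68164 - I*sqrt(59) ≈ -35.189 - 7.6811*I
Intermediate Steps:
j(g, k) = -36 (j(g, k) = (-36/g)*g = -36)
l(I, S) = sqrt(-139 + I)
L = 55285/68164 - I*sqrt(59) (L = -110570/(-136328) - sqrt(-139 + 80) = -110570*(-1/136328) - sqrt(-59) = 55285/68164 - I*sqrt(59) ≈ 0.81106 - 7.6811*I)
j(R, 130) + L = -36 + (55285/68164 - I*sqrt(59)) = -2398619/68164 - I*sqrt(59)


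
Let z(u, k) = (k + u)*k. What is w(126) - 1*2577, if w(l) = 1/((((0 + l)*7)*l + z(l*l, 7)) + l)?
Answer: -573225302/222439 ≈ -2577.0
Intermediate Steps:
z(u, k) = k*(k + u)
w(l) = 1/(49 + l + 14*l²) (w(l) = 1/((((0 + l)*7)*l + 7*(7 + l*l)) + l) = 1/(((l*7)*l + 7*(7 + l²)) + l) = 1/(((7*l)*l + (49 + 7*l²)) + l) = 1/((7*l² + (49 + 7*l²)) + l) = 1/((49 + 14*l²) + l) = 1/(49 + l + 14*l²))
w(126) - 1*2577 = 1/(49 + 126 + 14*126²) - 1*2577 = 1/(49 + 126 + 14*15876) - 2577 = 1/(49 + 126 + 222264) - 2577 = 1/222439 - 2577 = -573225302/222439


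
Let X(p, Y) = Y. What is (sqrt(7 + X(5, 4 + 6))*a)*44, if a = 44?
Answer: 1936*sqrt(17) ≈ 7982.3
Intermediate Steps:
(sqrt(7 + X(5, 4 + 6))*a)*44 = (sqrt(7 + (4 + 6))*44)*44 = (sqrt(7 + 10)*44)*44 = (sqrt(17)*44)*44 = (44*sqrt(17))*44 = 1936*sqrt(17)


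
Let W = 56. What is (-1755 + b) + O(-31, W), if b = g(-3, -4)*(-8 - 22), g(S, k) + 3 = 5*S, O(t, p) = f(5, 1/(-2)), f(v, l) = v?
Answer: -1210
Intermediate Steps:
O(t, p) = 5
g(S, k) = -3 + 5*S
b = 540 (b = (-3 + 5*(-3))*(-8 - 22) = (-3 - 15)*(-30) = -18*(-30) = 540)
(-1755 + b) + O(-31, W) = (-1755 + 540) + 5 = -1215 + 5 = -1210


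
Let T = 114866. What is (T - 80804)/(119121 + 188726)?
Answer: 34062/307847 ≈ 0.11065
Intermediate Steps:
(T - 80804)/(119121 + 188726) = (114866 - 80804)/(119121 + 188726) = 34062/307847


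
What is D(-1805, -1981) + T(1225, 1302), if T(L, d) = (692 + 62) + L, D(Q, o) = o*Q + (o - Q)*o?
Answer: 3926340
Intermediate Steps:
D(Q, o) = Q*o + o*(o - Q)
T(L, d) = 754 + L
D(-1805, -1981) + T(1225, 1302) = (-1981)**2 + (754 + 1225) = 3924361 + 1979 = 3926340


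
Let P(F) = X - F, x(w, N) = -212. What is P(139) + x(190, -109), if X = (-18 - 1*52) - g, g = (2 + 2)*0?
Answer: -421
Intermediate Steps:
g = 0 (g = 4*0 = 0)
X = -70 (X = (-18 - 1*52) - 1*0 = (-18 - 52) + 0 = -70 + 0 = -70)
P(F) = -70 - F
P(139) + x(190, -109) = (-70 - 1*139) - 212 = (-70 - 139) - 212 = -209 - 212 = -421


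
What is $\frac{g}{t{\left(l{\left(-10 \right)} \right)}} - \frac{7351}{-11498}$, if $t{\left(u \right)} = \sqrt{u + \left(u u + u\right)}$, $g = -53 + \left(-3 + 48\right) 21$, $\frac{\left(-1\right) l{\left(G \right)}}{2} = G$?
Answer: $\frac{7351}{11498} + \frac{223 \sqrt{110}}{55} \approx 43.164$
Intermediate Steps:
$l{\left(G \right)} = - 2 G$
$g = 892$ ($g = -53 + 45 \cdot 21 = -53 + 945 = 892$)
$t{\left(u \right)} = \sqrt{u^{2} + 2 u}$ ($t{\left(u \right)} = \sqrt{u + \left(u^{2} + u\right)} = \sqrt{u + \left(u + u^{2}\right)} = \sqrt{u^{2} + 2 u}$)
$\frac{g}{t{\left(l{\left(-10 \right)} \right)}} - \frac{7351}{-11498} = \frac{892}{\sqrt{\left(-2\right) \left(-10\right) \left(2 - -20\right)}} - \frac{7351}{-11498} = \frac{892}{\sqrt{20 \left(2 + 20\right)}} - - \frac{7351}{11498} = \frac{892}{\sqrt{20 \cdot 22}} + \frac{7351}{11498} = \frac{892}{\sqrt{440}} + \frac{7351}{11498} = \frac{892}{2 \sqrt{110}} + \frac{7351}{11498} = 892 \frac{\sqrt{110}}{220} + \frac{7351}{11498} = \frac{223 \sqrt{110}}{55} + \frac{7351}{11498} = \frac{7351}{11498} + \frac{223 \sqrt{110}}{55}$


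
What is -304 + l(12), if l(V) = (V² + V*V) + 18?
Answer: 2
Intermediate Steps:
l(V) = 18 + 2*V² (l(V) = (V² + V²) + 18 = 2*V² + 18 = 18 + 2*V²)
-304 + l(12) = -304 + (18 + 2*12²) = -304 + (18 + 2*144) = -304 + (18 + 288) = -304 + 306 = 2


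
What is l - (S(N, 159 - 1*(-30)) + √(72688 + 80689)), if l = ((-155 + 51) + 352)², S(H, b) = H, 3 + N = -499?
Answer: 62006 - √153377 ≈ 61614.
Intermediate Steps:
N = -502 (N = -3 - 499 = -502)
l = 61504 (l = (-104 + 352)² = 248² = 61504)
l - (S(N, 159 - 1*(-30)) + √(72688 + 80689)) = 61504 - (-502 + √(72688 + 80689)) = 61504 - (-502 + √153377) = 61504 + (502 - √153377) = 62006 - √153377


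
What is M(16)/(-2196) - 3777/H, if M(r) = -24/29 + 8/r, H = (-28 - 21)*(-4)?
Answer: -120266303/6241032 ≈ -19.270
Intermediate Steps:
H = 196 (H = -49*(-4) = 196)
M(r) = -24/29 + 8/r (M(r) = -24*1/29 + 8/r = -24/29 + 8/r)
M(16)/(-2196) - 3777/H = (-24/29 + 8/16)/(-2196) - 3777/196 = (-24/29 + 8*(1/16))*(-1/2196) - 3777*1/196 = (-24/29 + ½)*(-1/2196) - 3777/196 = -19/58*(-1/2196) - 3777/196 = 19/127368 - 3777/196 = -120266303/6241032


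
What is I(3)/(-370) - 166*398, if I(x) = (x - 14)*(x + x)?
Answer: -12222547/185 ≈ -66068.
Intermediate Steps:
I(x) = 2*x*(-14 + x) (I(x) = (-14 + x)*(2*x) = 2*x*(-14 + x))
I(3)/(-370) - 166*398 = (2*3*(-14 + 3))/(-370) - 166*398 = (2*3*(-11))*(-1/370) - 66068 = -66*(-1/370) - 66068 = 33/185 - 66068 = -12222547/185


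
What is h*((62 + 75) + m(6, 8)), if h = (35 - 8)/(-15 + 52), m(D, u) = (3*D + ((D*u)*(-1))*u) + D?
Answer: -6021/37 ≈ -162.73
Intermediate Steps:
m(D, u) = 4*D - D*u**2 (m(D, u) = (3*D + (-D*u)*u) + D = (3*D - D*u**2) + D = 4*D - D*u**2)
h = 27/37 ≈ 0.72973
h*((62 + 75) + m(6, 8)) = 27*((62 + 75) + 6*(4 - 1*8**2))/37 = 27*(137 + 6*(4 - 1*64))/37 = 27*(137 + 6*(4 - 64))/37 = 27*(137 + 6*(-60))/37 = 27*(137 - 360)/37 = (27/37)*(-223) = -6021/37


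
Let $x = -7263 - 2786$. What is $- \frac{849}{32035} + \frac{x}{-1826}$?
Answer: $\frac{320369441}{58495910} \approx 5.4768$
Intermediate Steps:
$x = -10049$
$- \frac{849}{32035} + \frac{x}{-1826} = - \frac{849}{32035} - \frac{10049}{-1826} = \left(-849\right) \frac{1}{32035} - - \frac{10049}{1826} = - \frac{849}{32035} + \frac{10049}{1826} = \frac{320369441}{58495910}$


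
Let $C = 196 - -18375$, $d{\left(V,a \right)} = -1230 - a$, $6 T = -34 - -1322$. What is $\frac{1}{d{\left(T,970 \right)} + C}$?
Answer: $\frac{1}{16371} \approx 6.1084 \cdot 10^{-5}$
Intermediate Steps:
$T = \frac{644}{3}$ ($T = \frac{-34 - -1322}{6} = \frac{-34 + 1322}{6} = \frac{1}{6} \cdot 1288 = \frac{644}{3} \approx 214.67$)
$C = 18571$ ($C = 196 + 18375 = 18571$)
$\frac{1}{d{\left(T,970 \right)} + C} = \frac{1}{\left(-1230 - 970\right) + 18571} = \frac{1}{-2200 + 18571} = \frac{1}{16371}$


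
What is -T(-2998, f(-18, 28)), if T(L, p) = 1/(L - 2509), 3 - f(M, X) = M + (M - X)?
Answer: 1/5507 ≈ 0.00018159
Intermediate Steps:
f(M, X) = 3 + X - 2*M (f(M, X) = 3 - (M + (M - X)) = 3 - (-X + 2*M) = 3 + (X - 2*M) = 3 + X - 2*M)
T(L, p) = 1/(-2509 + L)
-T(-2998, f(-18, 28)) = -1/(-2509 - 2998) = -1/(-5507) = -1*(-1/5507) = 1/5507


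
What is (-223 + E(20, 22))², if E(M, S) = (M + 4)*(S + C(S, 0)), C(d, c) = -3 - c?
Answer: 54289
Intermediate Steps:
E(M, S) = (-3 + S)*(4 + M) (E(M, S) = (M + 4)*(S + (-3 - 1*0)) = (4 + M)*(S + (-3 + 0)) = (4 + M)*(S - 3) = (4 + M)*(-3 + S) = (-3 + S)*(4 + M))
(-223 + E(20, 22))² = (-223 + (-12 - 3*20 + 4*22 + 20*22))² = (-223 + (-12 - 60 + 88 + 440))² = (-223 + 456)² = 233² = 54289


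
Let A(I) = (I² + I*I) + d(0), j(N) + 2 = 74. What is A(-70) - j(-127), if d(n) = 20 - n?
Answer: 9748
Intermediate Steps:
j(N) = 72 (j(N) = -2 + 74 = 72)
A(I) = 20 + 2*I² (A(I) = (I² + I*I) + (20 - 1*0) = (I² + I²) + (20 + 0) = 2*I² + 20 = 20 + 2*I²)
A(-70) - j(-127) = (20 + 2*(-70)²) - 1*72 = (20 + 2*4900) - 72 = (20 + 9800) - 72 = 9820 - 72 = 9748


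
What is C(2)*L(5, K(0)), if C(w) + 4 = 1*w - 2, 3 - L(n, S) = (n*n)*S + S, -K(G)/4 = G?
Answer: -12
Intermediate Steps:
K(G) = -4*G
L(n, S) = 3 - S - S*n**2 (L(n, S) = 3 - ((n*n)*S + S) = 3 - (n**2*S + S) = 3 - (S*n**2 + S) = 3 - (S + S*n**2) = 3 + (-S - S*n**2) = 3 - S - S*n**2)
C(w) = -6 + w (C(w) = -4 + (1*w - 2) = -4 + (w - 2) = -4 + (-2 + w) = -6 + w)
C(2)*L(5, K(0)) = (-6 + 2)*(3 - (-4)*0 - 1*(-4*0)*5**2) = -4*(3 - 1*0 - 1*0*25) = -4*(3 + 0 + 0) = -4*3 = -12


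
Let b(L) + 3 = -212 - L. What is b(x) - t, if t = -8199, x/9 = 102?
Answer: 7066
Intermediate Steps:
x = 918 (x = 9*102 = 918)
b(L) = -215 - L (b(L) = -3 + (-212 - L) = -215 - L)
b(x) - t = (-215 - 1*918) - 1*(-8199) = (-215 - 918) + 8199 = -1133 + 8199 = 7066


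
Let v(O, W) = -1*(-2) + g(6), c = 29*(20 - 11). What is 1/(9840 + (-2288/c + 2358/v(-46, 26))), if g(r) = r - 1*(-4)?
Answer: 522/5234477 ≈ 9.9723e-5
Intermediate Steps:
g(r) = 4 + r (g(r) = r + 4 = 4 + r)
c = 261 (c = 29*9 = 261)
v(O, W) = 12 (v(O, W) = -1*(-2) + (4 + 6) = 2 + 10 = 12)
1/(9840 + (-2288/c + 2358/v(-46, 26))) = 1/(9840 + (-2288/261 + 2358/12)) = 1/(9840 + (-2288*1/261 + 2358*(1/12))) = 1/(9840 + (-2288/261 + 393/2)) = 1/(9840 + 97997/522) = 1/(5234477/522) = 522/5234477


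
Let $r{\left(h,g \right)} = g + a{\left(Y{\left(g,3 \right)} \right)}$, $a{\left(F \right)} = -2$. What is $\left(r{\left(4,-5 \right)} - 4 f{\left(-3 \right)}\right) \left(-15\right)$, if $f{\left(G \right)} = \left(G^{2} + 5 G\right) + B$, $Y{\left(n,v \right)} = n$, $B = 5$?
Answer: $45$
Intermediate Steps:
$r{\left(h,g \right)} = -2 + g$ ($r{\left(h,g \right)} = g - 2 = -2 + g$)
$f{\left(G \right)} = 5 + G^{2} + 5 G$ ($f{\left(G \right)} = \left(G^{2} + 5 G\right) + 5 = 5 + G^{2} + 5 G$)
$\left(r{\left(4,-5 \right)} - 4 f{\left(-3 \right)}\right) \left(-15\right) = \left(\left(-2 - 5\right) - 4 \left(5 + \left(-3\right)^{2} + 5 \left(-3\right)\right)\right) \left(-15\right) = \left(-7 - 4 \left(5 + 9 - 15\right)\right) \left(-15\right) = \left(-7 - -4\right) \left(-15\right) = \left(-7 + 4\right) \left(-15\right) = \left(-3\right) \left(-15\right) = 45$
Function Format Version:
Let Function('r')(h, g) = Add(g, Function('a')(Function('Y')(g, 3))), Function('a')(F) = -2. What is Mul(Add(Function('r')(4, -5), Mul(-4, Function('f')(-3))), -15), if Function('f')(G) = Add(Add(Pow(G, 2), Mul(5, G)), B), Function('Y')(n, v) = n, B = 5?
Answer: 45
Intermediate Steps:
Function('r')(h, g) = Add(-2, g) (Function('r')(h, g) = Add(g, -2) = Add(-2, g))
Function('f')(G) = Add(5, Pow(G, 2), Mul(5, G)) (Function('f')(G) = Add(Add(Pow(G, 2), Mul(5, G)), 5) = Add(5, Pow(G, 2), Mul(5, G)))
Mul(Add(Function('r')(4, -5), Mul(-4, Function('f')(-3))), -15) = Mul(Add(Add(-2, -5), Mul(-4, Add(5, Pow(-3, 2), Mul(5, -3)))), -15) = Mul(Add(-7, Mul(-4, Add(5, 9, -15))), -15) = Mul(Add(-7, Mul(-4, -1)), -15) = Mul(Add(-7, 4), -15) = Mul(-3, -15) = 45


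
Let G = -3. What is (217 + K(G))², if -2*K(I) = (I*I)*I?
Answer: 212521/4 ≈ 53130.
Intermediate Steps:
K(I) = -I³/2 (K(I) = -I*I*I/2 = -I²*I/2 = -I³/2)
(217 + K(G))² = (217 - ½*(-3)³)² = (217 - ½*(-27))² = (217 + 27/2)² = (461/2)² = 212521/4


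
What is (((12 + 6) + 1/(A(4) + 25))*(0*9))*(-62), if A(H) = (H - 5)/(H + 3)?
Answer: 0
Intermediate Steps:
A(H) = (-5 + H)/(3 + H)
(((12 + 6) + 1/(A(4) + 25))*(0*9))*(-62) = (((12 + 6) + 1/((-5 + 4)/(3 + 4) + 25))*(0*9))*(-62) = ((18 + 1/(-1/7 + 25))*0)*(-62) = ((18 + 1/((⅐)*(-1) + 25))*0)*(-62) = ((18 + 1/(-⅐ + 25))*0)*(-62) = ((18 + 1/(174/7))*0)*(-62) = ((18 + 7/174)*0)*(-62) = ((3139/174)*0)*(-62) = 0*(-62) = 0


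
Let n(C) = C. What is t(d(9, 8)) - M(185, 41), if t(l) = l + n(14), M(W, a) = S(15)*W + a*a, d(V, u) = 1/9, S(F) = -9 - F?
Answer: 24958/9 ≈ 2773.1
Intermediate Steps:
d(V, u) = ⅑
M(W, a) = a² - 24*W (M(W, a) = (-9 - 1*15)*W + a*a = (-9 - 15)*W + a² = -24*W + a² = a² - 24*W)
t(l) = 14 + l (t(l) = l + 14 = 14 + l)
t(d(9, 8)) - M(185, 41) = (14 + ⅑) - (41² - 24*185) = 127/9 - (1681 - 4440) = 127/9 - 1*(-2759) = 127/9 + 2759 = 24958/9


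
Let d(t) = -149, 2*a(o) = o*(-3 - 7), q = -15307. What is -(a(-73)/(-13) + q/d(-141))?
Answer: -144606/1937 ≈ -74.655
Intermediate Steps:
a(o) = -5*o (a(o) = (o*(-3 - 7))/2 = (o*(-10))/2 = (-10*o)/2 = -5*o)
-(a(-73)/(-13) + q/d(-141)) = -(-5*(-73)/(-13) - 15307/(-149)) = -(365*(-1/13) - 15307*(-1/149)) = -(-365/13 + 15307/149) = -1*144606/1937 = -144606/1937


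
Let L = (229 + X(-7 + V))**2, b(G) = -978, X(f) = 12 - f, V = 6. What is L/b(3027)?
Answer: -29282/489 ≈ -59.881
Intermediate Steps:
L = 58564 (L = (229 + (12 - (-7 + 6)))**2 = (229 + (12 - 1*(-1)))**2 = (229 + (12 + 1))**2 = (229 + 13)**2 = 242**2 = 58564)
L/b(3027) = 58564/(-978) = 58564*(-1/978) = -29282/489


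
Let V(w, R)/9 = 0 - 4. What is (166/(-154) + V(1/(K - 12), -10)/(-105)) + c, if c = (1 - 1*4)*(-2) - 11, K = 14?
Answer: -2208/385 ≈ -5.7351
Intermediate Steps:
V(w, R) = -36 (V(w, R) = 9*(0 - 4) = 9*(-4) = -36)
c = -5 (c = (1 - 4)*(-2) - 11 = -3*(-2) - 11 = 6 - 11 = -5)
(166/(-154) + V(1/(K - 12), -10)/(-105)) + c = (166/(-154) - 36/(-105)) - 5 = (166*(-1/154) - 36*(-1/105)) - 5 = (-83/77 + 12/35) - 5 = -283/385 - 5 = -2208/385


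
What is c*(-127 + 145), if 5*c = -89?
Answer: -1602/5 ≈ -320.40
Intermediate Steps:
c = -89/5 (c = (⅕)*(-89) = -89/5 ≈ -17.800)
c*(-127 + 145) = -89*(-127 + 145)/5 = -89/5*18 = -1602/5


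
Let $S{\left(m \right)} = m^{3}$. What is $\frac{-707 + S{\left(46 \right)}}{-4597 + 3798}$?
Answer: $- \frac{96629}{799} \approx -120.94$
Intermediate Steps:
$\frac{-707 + S{\left(46 \right)}}{-4597 + 3798} = \frac{-707 + 46^{3}}{-4597 + 3798} = \frac{-707 + 97336}{-799} = 96629 \left(- \frac{1}{799}\right) = - \frac{96629}{799}$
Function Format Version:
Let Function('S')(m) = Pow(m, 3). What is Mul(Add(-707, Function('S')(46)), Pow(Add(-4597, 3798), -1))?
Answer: Rational(-96629, 799) ≈ -120.94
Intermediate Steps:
Mul(Add(-707, Function('S')(46)), Pow(Add(-4597, 3798), -1)) = Mul(Add(-707, Pow(46, 3)), Pow(Add(-4597, 3798), -1)) = Mul(Add(-707, 97336), Pow(-799, -1)) = Mul(96629, Rational(-1, 799)) = Rational(-96629, 799)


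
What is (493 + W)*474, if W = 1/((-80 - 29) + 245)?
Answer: 15890613/68 ≈ 2.3369e+5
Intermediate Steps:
W = 1/136 (W = 1/(-109 + 245) = 1/136 ≈ 0.0073529)
(493 + W)*474 = (493 + 1/136)*474 = (67049/136)*474 = 15890613/68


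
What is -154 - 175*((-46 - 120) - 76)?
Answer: 42196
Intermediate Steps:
-154 - 175*((-46 - 120) - 76) = -154 - 175*(-166 - 76) = -154 - 175*(-242) = -154 + 42350 = 42196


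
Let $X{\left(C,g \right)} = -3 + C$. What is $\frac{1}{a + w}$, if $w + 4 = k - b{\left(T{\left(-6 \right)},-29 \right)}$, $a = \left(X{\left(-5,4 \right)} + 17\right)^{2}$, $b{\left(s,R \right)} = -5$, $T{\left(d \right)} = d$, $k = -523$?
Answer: $- \frac{1}{441} \approx -0.0022676$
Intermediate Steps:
$a = 81$ ($a = \left(\left(-3 - 5\right) + 17\right)^{2} = \left(-8 + 17\right)^{2} = 9^{2} = 81$)
$w = -522$ ($w = -4 - 518 = -522$)
$\frac{1}{a + w} = \frac{1}{81 - 522} = \frac{1}{-441} = - \frac{1}{441}$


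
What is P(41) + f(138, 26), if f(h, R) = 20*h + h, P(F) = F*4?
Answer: 3062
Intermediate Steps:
P(F) = 4*F
f(h, R) = 21*h
P(41) + f(138, 26) = 4*41 + 21*138 = 164 + 2898 = 3062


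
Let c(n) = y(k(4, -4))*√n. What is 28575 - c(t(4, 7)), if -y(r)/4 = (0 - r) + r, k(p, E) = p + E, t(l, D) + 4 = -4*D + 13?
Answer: 28575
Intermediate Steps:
t(l, D) = 9 - 4*D (t(l, D) = -4 + (-4*D + 13) = -4 + (13 - 4*D) = 9 - 4*D)
k(p, E) = E + p
y(r) = 0 (y(r) = -4*((0 - r) + r) = -4*(-r + r) = -4*0 = 0)
c(n) = 0 (c(n) = 0*√n = 0)
28575 - c(t(4, 7)) = 28575 - 1*0 = 28575 + 0 = 28575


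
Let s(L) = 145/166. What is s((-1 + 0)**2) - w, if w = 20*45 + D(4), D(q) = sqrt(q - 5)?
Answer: -149255/166 - I ≈ -899.13 - 1.0*I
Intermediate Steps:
D(q) = sqrt(-5 + q)
w = 900 + I (w = 20*45 + sqrt(-5 + 4) = 900 + sqrt(-1) = 900 + I ≈ 900.0 + 1.0*I)
s(L) = 145/166 (s(L) = 145*(1/166) = 145/166)
s((-1 + 0)**2) - w = 145/166 - (900 + I) = 145/166 + (-900 - I) = -149255/166 - I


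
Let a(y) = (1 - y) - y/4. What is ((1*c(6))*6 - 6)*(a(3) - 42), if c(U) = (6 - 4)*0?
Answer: 537/2 ≈ 268.50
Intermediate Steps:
c(U) = 0 (c(U) = 2*0 = 0)
a(y) = 1 - 5*y/4 (a(y) = (1 - y) - y/4 = 1 - 5*y/4)
((1*c(6))*6 - 6)*(a(3) - 42) = ((1*0)*6 - 6)*((1 - 5/4*3) - 42) = (0*6 - 1*6)*((1 - 15/4) - 42) = (0 - 6)*(-11/4 - 42) = -6*(-179/4) = 537/2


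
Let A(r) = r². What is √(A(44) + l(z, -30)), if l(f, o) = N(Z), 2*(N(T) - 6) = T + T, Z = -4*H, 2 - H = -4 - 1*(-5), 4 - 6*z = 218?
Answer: √1938 ≈ 44.023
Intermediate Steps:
z = -107/3 (z = ⅔ - ⅙*218 = ⅔ - 109/3 = -107/3 ≈ -35.667)
H = 1 (H = 2 - (-4 - 1*(-5)) = 2 - (-4 + 5) = 2 - 1*1 = 2 - 1 = 1)
Z = -4 (Z = -4*1 = -4)
N(T) = 6 + T (N(T) = 6 + (T + T)/2 = 6 + (2*T)/2 = 6 + T)
l(f, o) = 2 (l(f, o) = 6 - 4 = 2)
√(A(44) + l(z, -30)) = √(44² + 2) = √(1936 + 2) = √1938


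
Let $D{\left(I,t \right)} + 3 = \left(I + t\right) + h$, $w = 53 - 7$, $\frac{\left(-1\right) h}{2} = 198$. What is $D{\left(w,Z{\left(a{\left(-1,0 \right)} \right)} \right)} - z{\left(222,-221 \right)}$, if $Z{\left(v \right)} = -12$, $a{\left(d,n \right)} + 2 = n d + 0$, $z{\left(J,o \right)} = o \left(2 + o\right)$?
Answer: $-48764$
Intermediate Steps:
$h = -396$ ($h = \left(-2\right) 198 = -396$)
$a{\left(d,n \right)} = -2 + d n$ ($a{\left(d,n \right)} = -2 + \left(n d + 0\right) = -2 + \left(d n + 0\right) = -2 + d n$)
$w = 46$ ($w = 53 - 7 = 46$)
$D{\left(I,t \right)} = -399 + I + t$ ($D{\left(I,t \right)} = -3 - \left(396 - I - t\right) = -3 + \left(-396 + I + t\right) = -399 + I + t$)
$D{\left(w,Z{\left(a{\left(-1,0 \right)} \right)} \right)} - z{\left(222,-221 \right)} = \left(-399 + 46 - 12\right) - - 221 \left(2 - 221\right) = -365 - \left(-221\right) \left(-219\right) = -365 - 48399 = -48764$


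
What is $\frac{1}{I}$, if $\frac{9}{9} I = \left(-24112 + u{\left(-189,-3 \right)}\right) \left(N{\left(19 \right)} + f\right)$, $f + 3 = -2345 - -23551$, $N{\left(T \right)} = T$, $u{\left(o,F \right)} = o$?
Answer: $- \frac{1}{515715822} \approx -1.9391 \cdot 10^{-9}$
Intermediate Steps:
$f = 21203$ ($f = -3 - -21206 = -3 + \left(-2345 + 23551\right) = -3 + 21206 = 21203$)
$I = -515715822$ ($I = \left(-24112 - 189\right) \left(19 + 21203\right) = \left(-24301\right) 21222 = -515715822$)
$\frac{1}{I} = \frac{1}{-515715822} = - \frac{1}{515715822}$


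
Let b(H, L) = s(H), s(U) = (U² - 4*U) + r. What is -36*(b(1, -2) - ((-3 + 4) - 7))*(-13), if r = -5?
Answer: -936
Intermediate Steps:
s(U) = -5 + U² - 4*U (s(U) = (U² - 4*U) - 5 = -5 + U² - 4*U)
b(H, L) = -5 + H² - 4*H
-36*(b(1, -2) - ((-3 + 4) - 7))*(-13) = -36*((-5 + 1² - 4*1) - ((-3 + 4) - 7))*(-13) = -36*((-5 + 1 - 4) - (1 - 7))*(-13) = -36*(-8 - 1*(-6))*(-13) = -36*(-8 + 6)*(-13) = -36*(-2)*(-13) = 72*(-13) = -936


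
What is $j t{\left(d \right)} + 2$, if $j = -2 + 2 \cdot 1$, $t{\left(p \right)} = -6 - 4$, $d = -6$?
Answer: $2$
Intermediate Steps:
$t{\left(p \right)} = -10$
$j = 0$ ($j = -2 + 2 = 0$)
$j t{\left(d \right)} + 2 = 0 \left(-10\right) + 2 = 0 + 2 = 2$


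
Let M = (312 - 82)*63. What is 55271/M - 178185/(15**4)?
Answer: 320287/1086750 ≈ 0.29472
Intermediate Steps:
M = 14490 (M = 230*63 = 14490)
55271/M - 178185/(15**4) = 55271/14490 - 178185/(15**4) = 55271*(1/14490) - 178185/50625 = 55271/14490 - 178185*1/50625 = 55271/14490 - 11879/3375 = 320287/1086750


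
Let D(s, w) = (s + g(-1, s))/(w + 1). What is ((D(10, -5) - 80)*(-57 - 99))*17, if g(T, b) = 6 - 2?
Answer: 221442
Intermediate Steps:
g(T, b) = 4
D(s, w) = (4 + s)/(1 + w) (D(s, w) = (s + 4)/(w + 1) = (4 + s)/(1 + w))
((D(10, -5) - 80)*(-57 - 99))*17 = (((4 + 10)/(1 - 5) - 80)*(-57 - 99))*17 = ((14/(-4) - 80)*(-156))*17 = ((-1/4*14 - 80)*(-156))*17 = ((-7/2 - 80)*(-156))*17 = -167/2*(-156)*17 = 13026*17 = 221442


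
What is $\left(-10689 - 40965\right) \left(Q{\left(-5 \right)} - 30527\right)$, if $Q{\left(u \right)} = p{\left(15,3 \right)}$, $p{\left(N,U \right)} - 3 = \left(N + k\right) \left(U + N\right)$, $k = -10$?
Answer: $1572037836$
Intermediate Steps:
$p{\left(N,U \right)} = 3 + \left(-10 + N\right) \left(N + U\right)$ ($p{\left(N,U \right)} = 3 + \left(N - 10\right) \left(U + N\right) = 3 + \left(-10 + N\right) \left(N + U\right)$)
$Q{\left(u \right)} = 93$ ($Q{\left(u \right)} = 3 + 15^{2} - 150 - 30 + 15 \cdot 3 = 3 + 225 - 150 - 30 + 45 = 93$)
$\left(-10689 - 40965\right) \left(Q{\left(-5 \right)} - 30527\right) = \left(-10689 - 40965\right) \left(93 - 30527\right) = \left(-51654\right) \left(-30434\right) = 1572037836$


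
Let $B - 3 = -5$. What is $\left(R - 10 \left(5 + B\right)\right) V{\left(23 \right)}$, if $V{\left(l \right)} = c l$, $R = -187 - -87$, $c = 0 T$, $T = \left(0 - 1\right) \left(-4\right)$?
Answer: $0$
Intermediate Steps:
$B = -2$ ($B = 3 - 5 = -2$)
$T = 4$ ($T = \left(-1\right) \left(-4\right) = 4$)
$c = 0$ ($c = 0 \cdot 4 = 0$)
$R = -100$ ($R = -187 + 87 = -100$)
$V{\left(l \right)} = 0$ ($V{\left(l \right)} = 0 l = 0$)
$\left(R - 10 \left(5 + B\right)\right) V{\left(23 \right)} = \left(-100 - 10 \left(5 - 2\right)\right) 0 = \left(-100 - 30\right) 0 = \left(-130\right) 0 = 0$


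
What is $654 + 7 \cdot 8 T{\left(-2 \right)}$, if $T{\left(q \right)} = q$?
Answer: $542$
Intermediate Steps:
$654 + 7 \cdot 8 T{\left(-2 \right)} = 654 + 7 \cdot 8 \left(-2\right) = 654 + 56 \left(-2\right) = 654 - 112 = 542$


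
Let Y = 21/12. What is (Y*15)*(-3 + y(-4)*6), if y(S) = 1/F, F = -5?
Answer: -441/4 ≈ -110.25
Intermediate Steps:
y(S) = -1/5 (y(S) = 1/(-5) = -1/5)
Y = 7/4 (Y = 21*(1/12) = 7/4 ≈ 1.7500)
(Y*15)*(-3 + y(-4)*6) = ((7/4)*15)*(-3 - 1/5*6) = 105*(-3 - 6/5)/4 = (105/4)*(-21/5) = -441/4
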